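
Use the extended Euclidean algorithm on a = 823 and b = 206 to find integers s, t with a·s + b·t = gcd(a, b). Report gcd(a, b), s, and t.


Euclidean algorithm on (823, 206) — divide until remainder is 0:
  823 = 3 · 206 + 205
  206 = 1 · 205 + 1
  205 = 205 · 1 + 0
gcd(823, 206) = 1.
Track Bezout coefficients alongside the remainders: start with r₀ = 823 = a·1 + b·0 (s = 1, t = 0) and r₁ = 206 = a·0 + b·1 (s = 0, t = 1); each new remainder r_{k+1} = r_{k-1} − q_k·r_k inherits s_{k+1} = s_{k-1} − q_k·s_k, t_{k+1} = t_{k-1} − q_k·t_k, so r_k = a·s_k + b·t_k at every step:
  q = 3: r = 205, s = 1 − 3·0 = 1, t = 0 − 3·1 = -3  (check: 823·1 + 206·(-3) = 205)
  q = 1: r = 1, s = 0 − 1·1 = -1, t = 1 − 1·(-3) = 4  (check: 823·(-1) + 206·4 = 1)
The row with r = 1 (the gcd) gives the Bezout coefficients s = -1, t = 4.
Result: 823 · (-1) + 206 · (4) = 1.

gcd(823, 206) = 1; s = -1, t = 4 (check: 823·(-1) + 206·4 = 1).


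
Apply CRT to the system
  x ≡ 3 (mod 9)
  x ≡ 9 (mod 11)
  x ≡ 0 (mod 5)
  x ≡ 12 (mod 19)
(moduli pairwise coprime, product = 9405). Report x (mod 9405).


Product of moduli M = 9 · 11 · 5 · 19 = 9405.
Merge one congruence at a time:
  Start: x ≡ 3 (mod 9).
  Combine with x ≡ 9 (mod 11); new modulus lcm = 99.
    Write x = 3 + 9·t and substitute into x ≡ 9 (mod 11): 9·t ≡ 9 − 3 = 6 (mod 11).
    The inverse of 9 mod 11 is 5 (since 9·5 = 45 = 4·11 + 1), so t ≡ 5·6 = 30 ≡ 8 (mod 11).
    Then x = 3 + 9·8 = 75, valid modulo lcm(9, 11) = 99: x ≡ 75 (mod 99).
  Combine with x ≡ 0 (mod 5); new modulus lcm = 495.
    Write x = 75 + 99·t and substitute into x ≡ 0 (mod 5): 99·t ≡ 0 − 75 = -75 (mod 5).
    Reduce coefficients mod 5: 4·t ≡ 0 (mod 5).
    The inverse of 4 mod 5 is 4 (since 4·4 = 16 = 3·5 + 1), so t ≡ 4·0 = 0 ≡ 0 (mod 5).
    Then x = 75 + 99·0 = 75, valid modulo lcm(99, 5) = 495: x ≡ 75 (mod 495).
  Combine with x ≡ 12 (mod 19); new modulus lcm = 9405.
    Write x = 75 + 495·t and substitute into x ≡ 12 (mod 19): 495·t ≡ 12 − 75 = -63 (mod 19).
    Reduce coefficients mod 19: 1·t ≡ 13 (mod 19).
    So t ≡ 13 (mod 19).
    Then x = 75 + 495·13 = 6510, valid modulo lcm(495, 19) = 9405: x ≡ 6510 (mod 9405).
Verify against each original: 6510 mod 9 = 3, 6510 mod 11 = 9, 6510 mod 5 = 0, 6510 mod 19 = 12.

x ≡ 6510 (mod 9405).


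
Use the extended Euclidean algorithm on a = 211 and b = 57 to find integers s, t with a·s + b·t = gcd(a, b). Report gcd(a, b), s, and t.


Euclidean algorithm on (211, 57) — divide until remainder is 0:
  211 = 3 · 57 + 40
  57 = 1 · 40 + 17
  40 = 2 · 17 + 6
  17 = 2 · 6 + 5
  6 = 1 · 5 + 1
  5 = 5 · 1 + 0
gcd(211, 57) = 1.
Track Bezout coefficients alongside the remainders: start with r₀ = 211 = a·1 + b·0 (s = 1, t = 0) and r₁ = 57 = a·0 + b·1 (s = 0, t = 1); each new remainder r_{k+1} = r_{k-1} − q_k·r_k inherits s_{k+1} = s_{k-1} − q_k·s_k, t_{k+1} = t_{k-1} − q_k·t_k, so r_k = a·s_k + b·t_k at every step:
  q = 3: r = 40, s = 1 − 3·0 = 1, t = 0 − 3·1 = -3  (check: 211·1 + 57·(-3) = 40)
  q = 1: r = 17, s = 0 − 1·1 = -1, t = 1 − 1·(-3) = 4  (check: 211·(-1) + 57·4 = 17)
  q = 2: r = 6, s = 1 − 2·(-1) = 3, t = -3 − 2·4 = -11  (check: 211·3 + 57·(-11) = 6)
  q = 2: r = 5, s = -1 − 2·3 = -7, t = 4 − 2·(-11) = 26  (check: 211·(-7) + 57·26 = 5)
  q = 1: r = 1, s = 3 − 1·(-7) = 10, t = -11 − 1·26 = -37  (check: 211·10 + 57·(-37) = 1)
The row with r = 1 (the gcd) gives the Bezout coefficients s = 10, t = -37.
Result: 211 · (10) + 57 · (-37) = 1.

gcd(211, 57) = 1; s = 10, t = -37 (check: 211·10 + 57·(-37) = 1).


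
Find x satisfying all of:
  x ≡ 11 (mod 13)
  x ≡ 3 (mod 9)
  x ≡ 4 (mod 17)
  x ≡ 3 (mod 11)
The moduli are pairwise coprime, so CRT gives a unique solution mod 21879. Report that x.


Product of moduli M = 13 · 9 · 17 · 11 = 21879.
Merge one congruence at a time:
  Start: x ≡ 11 (mod 13).
  Combine with x ≡ 3 (mod 9); new modulus lcm = 117.
    Write x = 11 + 13·t and substitute into x ≡ 3 (mod 9): 13·t ≡ 3 − 11 = -8 (mod 9).
    Reduce coefficients mod 9: 4·t ≡ 1 (mod 9).
    The inverse of 4 mod 9 is 7 (since 4·7 = 28 = 3·9 + 1), so t ≡ 7·1 = 7 ≡ 7 (mod 9).
    Then x = 11 + 13·7 = 102, valid modulo lcm(13, 9) = 117: x ≡ 102 (mod 117).
  Combine with x ≡ 4 (mod 17); new modulus lcm = 1989.
    Write x = 102 + 117·t and substitute into x ≡ 4 (mod 17): 117·t ≡ 4 − 102 = -98 (mod 17).
    Reduce coefficients mod 17: 15·t ≡ 4 (mod 17).
    The inverse of 15 mod 17 is 8 (since 15·8 = 120 = 7·17 + 1), so t ≡ 8·4 = 32 ≡ 15 (mod 17).
    Then x = 102 + 117·15 = 1857, valid modulo lcm(117, 17) = 1989: x ≡ 1857 (mod 1989).
  Combine with x ≡ 3 (mod 11); new modulus lcm = 21879.
    Write x = 1857 + 1989·t and substitute into x ≡ 3 (mod 11): 1989·t ≡ 3 − 1857 = -1854 (mod 11).
    Reduce coefficients mod 11: 9·t ≡ 5 (mod 11).
    The inverse of 9 mod 11 is 5 (since 9·5 = 45 = 4·11 + 1), so t ≡ 5·5 = 25 ≡ 3 (mod 11).
    Then x = 1857 + 1989·3 = 7824, valid modulo lcm(1989, 11) = 21879: x ≡ 7824 (mod 21879).
Verify against each original: 7824 mod 13 = 11, 7824 mod 9 = 3, 7824 mod 17 = 4, 7824 mod 11 = 3.

x ≡ 7824 (mod 21879).


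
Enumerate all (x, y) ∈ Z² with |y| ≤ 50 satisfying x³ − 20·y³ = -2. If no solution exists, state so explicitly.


The equation is x³ - 20y³ = -2. For fixed y, x³ = 20·y³ − 2, so a solution requires the RHS to be a perfect cube.
Strategy: iterate y from -50 to 50, compute RHS = 20·y³ − 2, and check whether it is a (positive or negative) perfect cube.
Check small values of y:
  y = 0: RHS = -2 is not a perfect cube.
  y = 1: RHS = 18 is not a perfect cube.
  y = -1: RHS = -22 is not a perfect cube.
  y = 2: RHS = 158 is not a perfect cube.
  y = -2: RHS = -162 is not a perfect cube.
  y = 3: RHS = 538 is not a perfect cube.
  y = -3: RHS = -542 is not a perfect cube.
Continuing the search up to |y| = 50 finds no solutions either.
No (x, y) in the scanned range satisfies the equation.

No integer solutions with |y| ≤ 50.


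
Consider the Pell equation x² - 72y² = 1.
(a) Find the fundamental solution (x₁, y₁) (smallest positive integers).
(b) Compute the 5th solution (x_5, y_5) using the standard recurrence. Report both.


Step 1: Find the fundamental solution (x₁, y₁) of x² - 72y² = 1.
  Expand √72 as a continued fraction. a₀ = ⌊√72⌋ = 8; iterate m_{k+1} = d_k·a_k − m_k, d_{k+1} = (72 − m_{k+1}²)/d_k, a_{k+1} = ⌊(a₀ + m_{k+1})/d_{k+1}⌋ (starting m₀ = 0, d₀ = 1), with convergents p_k = a_k·p_{k-1} + p_{k-2}, q_k = a_k·q_{k-1} + q_{k-2} (p₋₁ = 1, q₋₁ = 0):
  k = 0: a₀ = 8; p₀/q₀ = 8/1; p₀² − 72·q₀² = 64 − 72 = -8.
  k = 1: m = 8, d = 8, a = ⌊(8 + 8)/8⌋ = 2; p/q = (2·8 + 1)/(2·1 + 0) = 17/2; p² − 72·q² = 289 − 288 = 1.
  The first convergent with p² − 72·q² = 1 gives the fundamental solution (x₁, y₁) = (17, 2).
Step 2: Apply the recurrence (x_{n+1}, y_{n+1}) = (x₁x_n + 72y₁y_n, x₁y_n + y₁x_n) repeatedly.
  From (x_1, y_1) = (17, 2): x_2 = 17·17 + 72·2·2 = 577; y_2 = 17·2 + 2·17 = 68.
  From (x_2, y_2) = (577, 68): x_3 = 17·577 + 72·2·68 = 19601; y_3 = 17·68 + 2·577 = 2310.
  From (x_3, y_3) = (19601, 2310): x_4 = 17·19601 + 72·2·2310 = 665857; y_4 = 17·2310 + 2·19601 = 78472.
  From (x_4, y_4) = (665857, 78472): x_5 = 17·665857 + 72·2·78472 = 22619537; y_5 = 17·78472 + 2·665857 = 2665738.
Step 3: Verify x_5² - 72·y_5² = 511643454094369 - 511643454094368 = 1 (should be 1). ✓

(x_1, y_1) = (17, 2); (x_5, y_5) = (22619537, 2665738).


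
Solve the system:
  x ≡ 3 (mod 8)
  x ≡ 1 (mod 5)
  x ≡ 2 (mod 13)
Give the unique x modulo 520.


Moduli 8, 5, 13 are pairwise coprime; by CRT there is a unique solution modulo M = 8 · 5 · 13 = 520.
Solve pairwise, accumulating the modulus:
  Start with x ≡ 3 (mod 8).
  Combine with x ≡ 1 (mod 5): since gcd(8, 5) = 1, we get a unique residue mod 40.
    Write x = 3 + 8·t and substitute into x ≡ 1 (mod 5): 8·t ≡ 1 − 3 = -2 (mod 5).
    Reduce coefficients mod 5: 3·t ≡ 3 (mod 5).
    The inverse of 3 mod 5 is 2 (since 3·2 = 6 = 1·5 + 1), so t ≡ 2·3 = 6 ≡ 1 (mod 5).
    Then x = 3 + 8·1 = 11, valid modulo lcm(8, 5) = 40: x ≡ 11 (mod 40).
  Combine with x ≡ 2 (mod 13): since gcd(40, 13) = 1, we get a unique residue mod 520.
    Write x = 11 + 40·t and substitute into x ≡ 2 (mod 13): 40·t ≡ 2 − 11 = -9 (mod 13).
    Reduce coefficients mod 13: 1·t ≡ 4 (mod 13).
    So t ≡ 4 (mod 13).
    Then x = 11 + 40·4 = 171, valid modulo lcm(40, 13) = 520: x ≡ 171 (mod 520).
Verify: 171 mod 8 = 3 ✓, 171 mod 5 = 1 ✓, 171 mod 13 = 2 ✓.

x ≡ 171 (mod 520).


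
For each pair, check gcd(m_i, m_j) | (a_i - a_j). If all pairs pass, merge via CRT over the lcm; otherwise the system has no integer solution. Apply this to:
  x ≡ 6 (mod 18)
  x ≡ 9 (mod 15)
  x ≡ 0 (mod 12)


Moduli 18, 15, 12 are not pairwise coprime, so CRT works modulo lcm(m_i) when all pairwise compatibility conditions hold.
Pairwise compatibility: gcd(m_i, m_j) must divide a_i - a_j for every pair.
Merge one congruence at a time:
  Start: x ≡ 6 (mod 18).
  Combine with x ≡ 9 (mod 15): gcd(18, 15) = 3; 9 - 6 = 3, which IS divisible by 3, so compatible.
    Write x = 6 + 18·t and substitute into x ≡ 9 (mod 15): 18·t ≡ 9 − 6 = 3 (mod 15).
    Divide the congruence (and modulus) by g = 3: 6·t ≡ 1 (mod 5).
    Reduce coefficients mod 5: 1·t ≡ 1 (mod 5).
    So t ≡ 1 (mod 5).
    Then x = 6 + 18·1 = 24, valid modulo lcm(18, 15) = 90: x ≡ 24 (mod 90).
  Combine with x ≡ 0 (mod 12): gcd(90, 12) = 6; 0 - 24 = -24, which IS divisible by 6, so compatible.
    Write x = 24 + 90·t and substitute into x ≡ 0 (mod 12): 90·t ≡ 0 − 24 = -24 (mod 12).
    Divide the congruence (and modulus) by g = 6: 15·t ≡ -4 (mod 2).
    Reduce coefficients mod 2: 1·t ≡ 0 (mod 2).
    So t ≡ 0 (mod 2).
    Then x = 24 + 90·0 = 24, valid modulo lcm(90, 12) = 180: x ≡ 24 (mod 180).
Verify: 24 mod 18 = 6, 24 mod 15 = 9, 24 mod 12 = 0.

x ≡ 24 (mod 180).


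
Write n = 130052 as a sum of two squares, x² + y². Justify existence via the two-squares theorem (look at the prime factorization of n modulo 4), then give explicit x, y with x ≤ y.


Step 1: Factor n = 130052 = 2^2 · 13 · 41 · 61.
Step 2: Check the mod-4 condition on each prime factor: 2 = 2 (special); 13 ≡ 1 (mod 4), exponent 1; 41 ≡ 1 (mod 4), exponent 1; 61 ≡ 1 (mod 4), exponent 1.
All primes ≡ 3 (mod 4) appear to even exponent (or don't appear), so by the two-squares theorem n IS expressible as a sum of two squares.
Step 3: Build a representation. Group n = k² · m with k = 2 and m = 13 · 41 · 61 = 32513 (a product of primes ≡ 1 (mod 4)); a representation of m scales to one of n via (k·x)² + (k·y)² = k²(x² + y²). Each prime p ≡ 1 (mod 4) is itself a sum of two squares; find a² by testing p − a² for a perfect square:
  13: 13 − 1² = 12, 13 − 2² = 9 = 3² ⇒ 13 = 2² + 3².
  41: 41 − 1² = 40, 41 − 2² = 37, 41 − 3² = 32, 41 − 4² = 25 = 5² ⇒ 41 = 4² + 5².
  61: 61 − 1² = 60, 61 − 2² = 57, 61 − 3² = 52, 61 − 4² = 45, 61 − 5² = 36 = 6² ⇒ 61 = 5² + 6².
  Combine using the Brahmagupta–Fibonacci identity (a² + b²)(c² + d²) = (ac − bd)² + (ad + bc)² = (ac + bd)² + (ad − bc)²:
  13 · 41 = 533: from (2² + 3²)(4² + 5²), take (2·4 − 3·5, 2·5 + 3·4) = (8 − 15, 10 + 12) = (-7, 22); dropping signs (only squares matter) gives (7, 22); check 7² + 22² = 49 + 484 = 533 ✓.
  533 · 61 = 32513: from (7² + 22²)(5² + 6²), take (7·5 − 22·6, 7·6 + 22·5) = (35 − 132, 42 + 110) = (-97, 152); dropping signs (only squares matter) gives (97, 152); check 97² + 152² = 9409 + 23104 = 32513 ✓.
  Scale by k = 2: (2·97, 2·152) = (194, 304).
Step 4: Order so x ≤ y and verify: 194² + 304² = 37636 + 92416 = 130052 = n. ✓

n = 130052 = 194² + 304² (one valid representation with x ≤ y).


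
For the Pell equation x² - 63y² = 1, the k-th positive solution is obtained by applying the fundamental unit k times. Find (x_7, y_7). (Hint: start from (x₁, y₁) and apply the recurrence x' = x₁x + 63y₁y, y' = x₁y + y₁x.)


Step 1: Find the fundamental solution (x₁, y₁) of x² - 63y² = 1.
  Expand √63 as a continued fraction. a₀ = ⌊√63⌋ = 7; iterate m_{k+1} = d_k·a_k − m_k, d_{k+1} = (63 − m_{k+1}²)/d_k, a_{k+1} = ⌊(a₀ + m_{k+1})/d_{k+1}⌋ (starting m₀ = 0, d₀ = 1), with convergents p_k = a_k·p_{k-1} + p_{k-2}, q_k = a_k·q_{k-1} + q_{k-2} (p₋₁ = 1, q₋₁ = 0):
  k = 0: a₀ = 7; p₀/q₀ = 7/1; p₀² − 63·q₀² = 49 − 63 = -14.
  k = 1: m = 7, d = 14, a = ⌊(7 + 7)/14⌋ = 1; p/q = (1·7 + 1)/(1·1 + 0) = 8/1; p² − 63·q² = 64 − 63 = 1.
  The first convergent with p² − 63·q² = 1 gives the fundamental solution (x₁, y₁) = (8, 1).
Step 2: Apply the recurrence (x_{n+1}, y_{n+1}) = (x₁x_n + 63y₁y_n, x₁y_n + y₁x_n) repeatedly.
  From (x_1, y_1) = (8, 1): x_2 = 8·8 + 63·1·1 = 127; y_2 = 8·1 + 1·8 = 16.
  From (x_2, y_2) = (127, 16): x_3 = 8·127 + 63·1·16 = 2024; y_3 = 8·16 + 1·127 = 255.
  From (x_3, y_3) = (2024, 255): x_4 = 8·2024 + 63·1·255 = 32257; y_4 = 8·255 + 1·2024 = 4064.
  From (x_4, y_4) = (32257, 4064): x_5 = 8·32257 + 63·1·4064 = 514088; y_5 = 8·4064 + 1·32257 = 64769.
  From (x_5, y_5) = (514088, 64769): x_6 = 8·514088 + 63·1·64769 = 8193151; y_6 = 8·64769 + 1·514088 = 1032240.
  From (x_6, y_6) = (8193151, 1032240): x_7 = 8·8193151 + 63·1·1032240 = 130576328; y_7 = 8·1032240 + 1·8193151 = 16451071.
Step 3: Verify x_7² - 63·y_7² = 17050177433963584 - 17050177433963583 = 1 (should be 1). ✓

(x_1, y_1) = (8, 1); (x_7, y_7) = (130576328, 16451071).


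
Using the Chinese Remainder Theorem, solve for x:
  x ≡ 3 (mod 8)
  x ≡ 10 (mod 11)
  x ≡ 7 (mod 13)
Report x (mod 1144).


Moduli 8, 11, 13 are pairwise coprime; by CRT there is a unique solution modulo M = 8 · 11 · 13 = 1144.
Solve pairwise, accumulating the modulus:
  Start with x ≡ 3 (mod 8).
  Combine with x ≡ 10 (mod 11): since gcd(8, 11) = 1, we get a unique residue mod 88.
    Write x = 3 + 8·t and substitute into x ≡ 10 (mod 11): 8·t ≡ 10 − 3 = 7 (mod 11).
    The inverse of 8 mod 11 is 7 (since 8·7 = 56 = 5·11 + 1), so t ≡ 7·7 = 49 ≡ 5 (mod 11).
    Then x = 3 + 8·5 = 43, valid modulo lcm(8, 11) = 88: x ≡ 43 (mod 88).
  Combine with x ≡ 7 (mod 13): since gcd(88, 13) = 1, we get a unique residue mod 1144.
    Write x = 43 + 88·t and substitute into x ≡ 7 (mod 13): 88·t ≡ 7 − 43 = -36 (mod 13).
    Reduce coefficients mod 13: 10·t ≡ 3 (mod 13).
    The inverse of 10 mod 13 is 4 (since 10·4 = 40 = 3·13 + 1), so t ≡ 4·3 = 12 ≡ 12 (mod 13).
    Then x = 43 + 88·12 = 1099, valid modulo lcm(88, 13) = 1144: x ≡ 1099 (mod 1144).
Verify: 1099 mod 8 = 3 ✓, 1099 mod 11 = 10 ✓, 1099 mod 13 = 7 ✓.

x ≡ 1099 (mod 1144).


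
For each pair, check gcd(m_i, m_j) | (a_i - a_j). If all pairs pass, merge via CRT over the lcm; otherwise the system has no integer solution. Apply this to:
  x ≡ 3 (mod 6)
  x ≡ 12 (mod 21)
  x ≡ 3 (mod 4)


Moduli 6, 21, 4 are not pairwise coprime, so CRT works modulo lcm(m_i) when all pairwise compatibility conditions hold.
Pairwise compatibility: gcd(m_i, m_j) must divide a_i - a_j for every pair.
Merge one congruence at a time:
  Start: x ≡ 3 (mod 6).
  Combine with x ≡ 12 (mod 21): gcd(6, 21) = 3; 12 - 3 = 9, which IS divisible by 3, so compatible.
    Write x = 3 + 6·t and substitute into x ≡ 12 (mod 21): 6·t ≡ 12 − 3 = 9 (mod 21).
    Divide the congruence (and modulus) by g = 3: 2·t ≡ 3 (mod 7).
    The inverse of 2 mod 7 is 4 (since 2·4 = 8 = 1·7 + 1), so t ≡ 4·3 = 12 ≡ 5 (mod 7).
    Then x = 3 + 6·5 = 33, valid modulo lcm(6, 21) = 42: x ≡ 33 (mod 42).
  Combine with x ≡ 3 (mod 4): gcd(42, 4) = 2; 3 - 33 = -30, which IS divisible by 2, so compatible.
    Write x = 33 + 42·t and substitute into x ≡ 3 (mod 4): 42·t ≡ 3 − 33 = -30 (mod 4).
    Divide the congruence (and modulus) by g = 2: 21·t ≡ -15 (mod 2).
    Reduce coefficients mod 2: 1·t ≡ 1 (mod 2).
    So t ≡ 1 (mod 2).
    Then x = 33 + 42·1 = 75, valid modulo lcm(42, 4) = 84: x ≡ 75 (mod 84).
Verify: 75 mod 6 = 3, 75 mod 21 = 12, 75 mod 4 = 3.

x ≡ 75 (mod 84).


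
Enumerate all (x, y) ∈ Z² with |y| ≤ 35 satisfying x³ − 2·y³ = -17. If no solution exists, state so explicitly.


The equation is x³ - 2y³ = -17. For fixed y, x³ = 2·y³ − 17, so a solution requires the RHS to be a perfect cube.
Strategy: iterate y from -35 to 35, compute RHS = 2·y³ − 17, and check whether it is a (positive or negative) perfect cube.
Check small values of y:
  y = 0: RHS = -17 is not a perfect cube.
  y = 1: RHS = -15 is not a perfect cube.
  y = -1: RHS = -19 is not a perfect cube.
  y = 2: RHS = -1 = (-1)³ ⇒ x = -1 works.
  y = -2: RHS = -33 is not a perfect cube.
  y = 3: RHS = 37 is not a perfect cube.
  y = -3: RHS = -71 is not a perfect cube.
Continuing the search up to |y| = 35 finds no further solutions beyond those listed.
Collected solutions: (-1, 2).

Solutions (with |y| ≤ 35): (-1, 2).


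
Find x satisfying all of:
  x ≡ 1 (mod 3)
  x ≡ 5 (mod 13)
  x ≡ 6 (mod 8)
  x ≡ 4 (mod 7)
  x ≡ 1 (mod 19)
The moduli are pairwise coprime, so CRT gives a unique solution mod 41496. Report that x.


Product of moduli M = 3 · 13 · 8 · 7 · 19 = 41496.
Merge one congruence at a time:
  Start: x ≡ 1 (mod 3).
  Combine with x ≡ 5 (mod 13); new modulus lcm = 39.
    Write x = 1 + 3·t and substitute into x ≡ 5 (mod 13): 3·t ≡ 5 − 1 = 4 (mod 13).
    The inverse of 3 mod 13 is 9 (since 3·9 = 27 = 2·13 + 1), so t ≡ 9·4 = 36 ≡ 10 (mod 13).
    Then x = 1 + 3·10 = 31, valid modulo lcm(3, 13) = 39: x ≡ 31 (mod 39).
  Combine with x ≡ 6 (mod 8); new modulus lcm = 312.
    Write x = 31 + 39·t and substitute into x ≡ 6 (mod 8): 39·t ≡ 6 − 31 = -25 (mod 8).
    Reduce coefficients mod 8: 7·t ≡ 7 (mod 8).
    The inverse of 7 mod 8 is 7 (since 7·7 = 49 = 6·8 + 1), so t ≡ 7·7 = 49 ≡ 1 (mod 8).
    Then x = 31 + 39·1 = 70, valid modulo lcm(39, 8) = 312: x ≡ 70 (mod 312).
  Combine with x ≡ 4 (mod 7); new modulus lcm = 2184.
    Write x = 70 + 312·t and substitute into x ≡ 4 (mod 7): 312·t ≡ 4 − 70 = -66 (mod 7).
    Reduce coefficients mod 7: 4·t ≡ 4 (mod 7).
    The inverse of 4 mod 7 is 2 (since 4·2 = 8 = 1·7 + 1), so t ≡ 2·4 = 8 ≡ 1 (mod 7).
    Then x = 70 + 312·1 = 382, valid modulo lcm(312, 7) = 2184: x ≡ 382 (mod 2184).
  Combine with x ≡ 1 (mod 19); new modulus lcm = 41496.
    Write x = 382 + 2184·t and substitute into x ≡ 1 (mod 19): 2184·t ≡ 1 − 382 = -381 (mod 19).
    Reduce coefficients mod 19: 18·t ≡ 18 (mod 19).
    The inverse of 18 mod 19 is 18 (since 18·18 = 324 = 17·19 + 1), so t ≡ 18·18 = 324 ≡ 1 (mod 19).
    Then x = 382 + 2184·1 = 2566, valid modulo lcm(2184, 19) = 41496: x ≡ 2566 (mod 41496).
Verify against each original: 2566 mod 3 = 1, 2566 mod 13 = 5, 2566 mod 8 = 6, 2566 mod 7 = 4, 2566 mod 19 = 1.

x ≡ 2566 (mod 41496).


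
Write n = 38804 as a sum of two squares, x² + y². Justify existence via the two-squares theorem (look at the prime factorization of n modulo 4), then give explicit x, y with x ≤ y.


Step 1: Factor n = 38804 = 2^2 · 89 · 109.
Step 2: Check the mod-4 condition on each prime factor: 2 = 2 (special); 89 ≡ 1 (mod 4), exponent 1; 109 ≡ 1 (mod 4), exponent 1.
All primes ≡ 3 (mod 4) appear to even exponent (or don't appear), so by the two-squares theorem n IS expressible as a sum of two squares.
Step 3: Build a representation. Group n = k² · m with k = 2 and m = 89 · 109 = 9701 (a product of primes ≡ 1 (mod 4)); a representation of m scales to one of n via (k·x)² + (k·y)² = k²(x² + y²). Each prime p ≡ 1 (mod 4) is itself a sum of two squares; find a² by testing p − a² for a perfect square:
  89: 89 − 1² = 88, 89 − 2² = 85, 89 − 3² = 80, 89 − 4² = 73, 89 − 5² = 64 = 8² ⇒ 89 = 5² + 8².
  109: 109 − 1² = 108, 109 − 2² = 105, 109 − 3² = 100 = 10² ⇒ 109 = 3² + 10².
  Combine using the Brahmagupta–Fibonacci identity (a² + b²)(c² + d²) = (ac − bd)² + (ad + bc)² = (ac + bd)² + (ad − bc)²:
  89 · 109 = 9701: from (5² + 8²)(3² + 10²), take (5·3 − 8·10, 5·10 + 8·3) = (15 − 80, 50 + 24) = (-65, 74); dropping signs (only squares matter) gives (65, 74); check 65² + 74² = 4225 + 5476 = 9701 ✓.
  Scale by k = 2: (2·65, 2·74) = (130, 148).
Step 4: Order so x ≤ y and verify: 130² + 148² = 16900 + 21904 = 38804 = n. ✓

n = 38804 = 130² + 148² (one valid representation with x ≤ y).


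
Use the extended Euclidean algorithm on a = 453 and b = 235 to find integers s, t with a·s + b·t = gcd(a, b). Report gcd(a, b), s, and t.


Euclidean algorithm on (453, 235) — divide until remainder is 0:
  453 = 1 · 235 + 218
  235 = 1 · 218 + 17
  218 = 12 · 17 + 14
  17 = 1 · 14 + 3
  14 = 4 · 3 + 2
  3 = 1 · 2 + 1
  2 = 2 · 1 + 0
gcd(453, 235) = 1.
Track Bezout coefficients alongside the remainders: start with r₀ = 453 = a·1 + b·0 (s = 1, t = 0) and r₁ = 235 = a·0 + b·1 (s = 0, t = 1); each new remainder r_{k+1} = r_{k-1} − q_k·r_k inherits s_{k+1} = s_{k-1} − q_k·s_k, t_{k+1} = t_{k-1} − q_k·t_k, so r_k = a·s_k + b·t_k at every step:
  q = 1: r = 218, s = 1 − 1·0 = 1, t = 0 − 1·1 = -1  (check: 453·1 + 235·(-1) = 218)
  q = 1: r = 17, s = 0 − 1·1 = -1, t = 1 − 1·(-1) = 2  (check: 453·(-1) + 235·2 = 17)
  q = 12: r = 14, s = 1 − 12·(-1) = 13, t = -1 − 12·2 = -25  (check: 453·13 + 235·(-25) = 14)
  q = 1: r = 3, s = -1 − 1·13 = -14, t = 2 − 1·(-25) = 27  (check: 453·(-14) + 235·27 = 3)
  q = 4: r = 2, s = 13 − 4·(-14) = 69, t = -25 − 4·27 = -133  (check: 453·69 + 235·(-133) = 2)
  q = 1: r = 1, s = -14 − 1·69 = -83, t = 27 − 1·(-133) = 160  (check: 453·(-83) + 235·160 = 1)
The row with r = 1 (the gcd) gives the Bezout coefficients s = -83, t = 160.
Result: 453 · (-83) + 235 · (160) = 1.

gcd(453, 235) = 1; s = -83, t = 160 (check: 453·(-83) + 235·160 = 1).


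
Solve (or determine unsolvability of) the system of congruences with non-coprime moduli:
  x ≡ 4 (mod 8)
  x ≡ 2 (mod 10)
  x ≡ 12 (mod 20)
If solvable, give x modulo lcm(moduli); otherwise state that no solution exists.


Moduli 8, 10, 20 are not pairwise coprime, so CRT works modulo lcm(m_i) when all pairwise compatibility conditions hold.
Pairwise compatibility: gcd(m_i, m_j) must divide a_i - a_j for every pair.
Merge one congruence at a time:
  Start: x ≡ 4 (mod 8).
  Combine with x ≡ 2 (mod 10): gcd(8, 10) = 2; 2 - 4 = -2, which IS divisible by 2, so compatible.
    Write x = 4 + 8·t and substitute into x ≡ 2 (mod 10): 8·t ≡ 2 − 4 = -2 (mod 10).
    Divide the congruence (and modulus) by g = 2: 4·t ≡ -1 (mod 5).
    Reduce coefficients mod 5: 4·t ≡ 4 (mod 5).
    The inverse of 4 mod 5 is 4 (since 4·4 = 16 = 3·5 + 1), so t ≡ 4·4 = 16 ≡ 1 (mod 5).
    Then x = 4 + 8·1 = 12, valid modulo lcm(8, 10) = 40: x ≡ 12 (mod 40).
  Combine with x ≡ 12 (mod 20): gcd(40, 20) = 20; 12 - 12 = 0, which IS divisible by 20, so compatible.
    Write x = 12 + 40·t and substitute into x ≡ 12 (mod 20): 40·t ≡ 12 − 12 = 0 (mod 20).
    Divide the congruence (and modulus) by g = 20: 2·t ≡ 0 (mod 1).
    Modulo 1 every t works; take t = 0.
    Then x = 12 + 40·0 = 12, valid modulo lcm(40, 20) = 40: x ≡ 12 (mod 40).
Verify: 12 mod 8 = 4, 12 mod 10 = 2, 12 mod 20 = 12.

x ≡ 12 (mod 40).


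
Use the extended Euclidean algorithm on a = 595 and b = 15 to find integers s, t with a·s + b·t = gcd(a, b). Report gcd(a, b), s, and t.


Euclidean algorithm on (595, 15) — divide until remainder is 0:
  595 = 39 · 15 + 10
  15 = 1 · 10 + 5
  10 = 2 · 5 + 0
gcd(595, 15) = 5.
Track Bezout coefficients alongside the remainders: start with r₀ = 595 = a·1 + b·0 (s = 1, t = 0) and r₁ = 15 = a·0 + b·1 (s = 0, t = 1); each new remainder r_{k+1} = r_{k-1} − q_k·r_k inherits s_{k+1} = s_{k-1} − q_k·s_k, t_{k+1} = t_{k-1} − q_k·t_k, so r_k = a·s_k + b·t_k at every step:
  q = 39: r = 10, s = 1 − 39·0 = 1, t = 0 − 39·1 = -39  (check: 595·1 + 15·(-39) = 10)
  q = 1: r = 5, s = 0 − 1·1 = -1, t = 1 − 1·(-39) = 40  (check: 595·(-1) + 15·40 = 5)
The row with r = 5 (the gcd) gives the Bezout coefficients s = -1, t = 40.
Result: 595 · (-1) + 15 · (40) = 5.

gcd(595, 15) = 5; s = -1, t = 40 (check: 595·(-1) + 15·40 = 5).


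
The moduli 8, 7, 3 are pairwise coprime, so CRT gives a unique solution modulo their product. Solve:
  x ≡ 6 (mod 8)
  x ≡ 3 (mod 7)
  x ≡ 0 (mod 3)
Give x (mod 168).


Moduli 8, 7, 3 are pairwise coprime; by CRT there is a unique solution modulo M = 8 · 7 · 3 = 168.
Solve pairwise, accumulating the modulus:
  Start with x ≡ 6 (mod 8).
  Combine with x ≡ 3 (mod 7): since gcd(8, 7) = 1, we get a unique residue mod 56.
    Write x = 6 + 8·t and substitute into x ≡ 3 (mod 7): 8·t ≡ 3 − 6 = -3 (mod 7).
    Reduce coefficients mod 7: 1·t ≡ 4 (mod 7).
    So t ≡ 4 (mod 7).
    Then x = 6 + 8·4 = 38, valid modulo lcm(8, 7) = 56: x ≡ 38 (mod 56).
  Combine with x ≡ 0 (mod 3): since gcd(56, 3) = 1, we get a unique residue mod 168.
    Write x = 38 + 56·t and substitute into x ≡ 0 (mod 3): 56·t ≡ 0 − 38 = -38 (mod 3).
    Reduce coefficients mod 3: 2·t ≡ 1 (mod 3).
    The inverse of 2 mod 3 is 2 (since 2·2 = 4 = 1·3 + 1), so t ≡ 2·1 = 2 ≡ 2 (mod 3).
    Then x = 38 + 56·2 = 150, valid modulo lcm(56, 3) = 168: x ≡ 150 (mod 168).
Verify: 150 mod 8 = 6 ✓, 150 mod 7 = 3 ✓, 150 mod 3 = 0 ✓.

x ≡ 150 (mod 168).


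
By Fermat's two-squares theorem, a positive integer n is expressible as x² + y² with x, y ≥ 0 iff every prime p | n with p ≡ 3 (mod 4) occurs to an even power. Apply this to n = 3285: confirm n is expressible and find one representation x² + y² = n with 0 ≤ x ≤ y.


Step 1: Factor n = 3285 = 3^2 · 5 · 73.
Step 2: Check the mod-4 condition on each prime factor: 3 ≡ 3 (mod 4), exponent 2 (must be even); 5 ≡ 1 (mod 4), exponent 1; 73 ≡ 1 (mod 4), exponent 1.
All primes ≡ 3 (mod 4) appear to even exponent (or don't appear), so by the two-squares theorem n IS expressible as a sum of two squares.
Step 3: Build a representation. Group n = k² · m with k = 3 and m = 5 · 73 = 365 (a product of primes ≡ 1 (mod 4)); a representation of m scales to one of n via (k·x)² + (k·y)² = k²(x² + y²). Each prime p ≡ 1 (mod 4) is itself a sum of two squares; find a² by testing p − a² for a perfect square:
  5: 5 − 1² = 4 = 2² ⇒ 5 = 1² + 2².
  73: 73 − 1² = 72, 73 − 2² = 69, 73 − 3² = 64 = 8² ⇒ 73 = 3² + 8².
  Combine using the Brahmagupta–Fibonacci identity (a² + b²)(c² + d²) = (ac − bd)² + (ad + bc)² = (ac + bd)² + (ad − bc)²:
  5 · 73 = 365: from (1² + 2²)(3² + 8²), take (1·3 − 2·8, 1·8 + 2·3) = (3 − 16, 8 + 6) = (-13, 14); dropping signs (only squares matter) gives (13, 14); check 13² + 14² = 169 + 196 = 365 ✓.
  Scale by k = 3: (3·13, 3·14) = (39, 42).
Step 4: Order so x ≤ y and verify: 39² + 42² = 1521 + 1764 = 3285 = n. ✓

n = 3285 = 39² + 42² (one valid representation with x ≤ y).


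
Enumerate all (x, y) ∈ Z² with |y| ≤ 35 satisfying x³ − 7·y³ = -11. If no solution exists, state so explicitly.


The equation is x³ - 7y³ = -11. For fixed y, x³ = 7·y³ − 11, so a solution requires the RHS to be a perfect cube.
Strategy: iterate y from -35 to 35, compute RHS = 7·y³ − 11, and check whether it is a (positive or negative) perfect cube.
Check small values of y:
  y = 0: RHS = -11 is not a perfect cube.
  y = 1: RHS = -4 is not a perfect cube.
  y = -1: RHS = -18 is not a perfect cube.
  y = 2: RHS = 45 is not a perfect cube.
  y = -2: RHS = -67 is not a perfect cube.
  y = 3: RHS = 178 is not a perfect cube.
  y = -3: RHS = -200 is not a perfect cube.
Continuing the search up to |y| = 35 finds no solutions either.
No (x, y) in the scanned range satisfies the equation.

No integer solutions with |y| ≤ 35.


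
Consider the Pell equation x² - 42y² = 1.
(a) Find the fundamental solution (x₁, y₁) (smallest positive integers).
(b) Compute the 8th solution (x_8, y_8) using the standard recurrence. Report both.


Step 1: Find the fundamental solution (x₁, y₁) of x² - 42y² = 1.
  Expand √42 as a continued fraction. a₀ = ⌊√42⌋ = 6; iterate m_{k+1} = d_k·a_k − m_k, d_{k+1} = (42 − m_{k+1}²)/d_k, a_{k+1} = ⌊(a₀ + m_{k+1})/d_{k+1}⌋ (starting m₀ = 0, d₀ = 1), with convergents p_k = a_k·p_{k-1} + p_{k-2}, q_k = a_k·q_{k-1} + q_{k-2} (p₋₁ = 1, q₋₁ = 0):
  k = 0: a₀ = 6; p₀/q₀ = 6/1; p₀² − 42·q₀² = 36 − 42 = -6.
  k = 1: m = 6, d = 6, a = ⌊(6 + 6)/6⌋ = 2; p/q = (2·6 + 1)/(2·1 + 0) = 13/2; p² − 42·q² = 169 − 168 = 1.
  The first convergent with p² − 42·q² = 1 gives the fundamental solution (x₁, y₁) = (13, 2).
Step 2: Apply the recurrence (x_{n+1}, y_{n+1}) = (x₁x_n + 42y₁y_n, x₁y_n + y₁x_n) repeatedly.
  From (x_1, y_1) = (13, 2): x_2 = 13·13 + 42·2·2 = 337; y_2 = 13·2 + 2·13 = 52.
  From (x_2, y_2) = (337, 52): x_3 = 13·337 + 42·2·52 = 8749; y_3 = 13·52 + 2·337 = 1350.
  From (x_3, y_3) = (8749, 1350): x_4 = 13·8749 + 42·2·1350 = 227137; y_4 = 13·1350 + 2·8749 = 35048.
  From (x_4, y_4) = (227137, 35048): x_5 = 13·227137 + 42·2·35048 = 5896813; y_5 = 13·35048 + 2·227137 = 909898.
  From (x_5, y_5) = (5896813, 909898): x_6 = 13·5896813 + 42·2·909898 = 153090001; y_6 = 13·909898 + 2·5896813 = 23622300.
  From (x_6, y_6) = (153090001, 23622300): x_7 = 13·153090001 + 42·2·23622300 = 3974443213; y_7 = 13·23622300 + 2·153090001 = 613269902.
  From (x_7, y_7) = (3974443213, 613269902): x_8 = 13·3974443213 + 42·2·613269902 = 103182433537; y_8 = 13·613269902 + 2·3974443213 = 15921395152.
Step 3: Verify x_8² - 42·y_8² = 10646614590617422330369 - 10646614590617422330368 = 1 (should be 1). ✓

(x_1, y_1) = (13, 2); (x_8, y_8) = (103182433537, 15921395152).


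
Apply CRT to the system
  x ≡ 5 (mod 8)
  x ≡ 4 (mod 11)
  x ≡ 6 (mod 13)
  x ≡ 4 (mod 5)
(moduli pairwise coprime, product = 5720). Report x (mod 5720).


Product of moduli M = 8 · 11 · 13 · 5 = 5720.
Merge one congruence at a time:
  Start: x ≡ 5 (mod 8).
  Combine with x ≡ 4 (mod 11); new modulus lcm = 88.
    Write x = 5 + 8·t and substitute into x ≡ 4 (mod 11): 8·t ≡ 4 − 5 = -1 (mod 11).
    Reduce coefficients mod 11: 8·t ≡ 10 (mod 11).
    The inverse of 8 mod 11 is 7 (since 8·7 = 56 = 5·11 + 1), so t ≡ 7·10 = 70 ≡ 4 (mod 11).
    Then x = 5 + 8·4 = 37, valid modulo lcm(8, 11) = 88: x ≡ 37 (mod 88).
  Combine with x ≡ 6 (mod 13); new modulus lcm = 1144.
    Write x = 37 + 88·t and substitute into x ≡ 6 (mod 13): 88·t ≡ 6 − 37 = -31 (mod 13).
    Reduce coefficients mod 13: 10·t ≡ 8 (mod 13).
    The inverse of 10 mod 13 is 4 (since 10·4 = 40 = 3·13 + 1), so t ≡ 4·8 = 32 ≡ 6 (mod 13).
    Then x = 37 + 88·6 = 565, valid modulo lcm(88, 13) = 1144: x ≡ 565 (mod 1144).
  Combine with x ≡ 4 (mod 5); new modulus lcm = 5720.
    Write x = 565 + 1144·t and substitute into x ≡ 4 (mod 5): 1144·t ≡ 4 − 565 = -561 (mod 5).
    Reduce coefficients mod 5: 4·t ≡ 4 (mod 5).
    The inverse of 4 mod 5 is 4 (since 4·4 = 16 = 3·5 + 1), so t ≡ 4·4 = 16 ≡ 1 (mod 5).
    Then x = 565 + 1144·1 = 1709, valid modulo lcm(1144, 5) = 5720: x ≡ 1709 (mod 5720).
Verify against each original: 1709 mod 8 = 5, 1709 mod 11 = 4, 1709 mod 13 = 6, 1709 mod 5 = 4.

x ≡ 1709 (mod 5720).


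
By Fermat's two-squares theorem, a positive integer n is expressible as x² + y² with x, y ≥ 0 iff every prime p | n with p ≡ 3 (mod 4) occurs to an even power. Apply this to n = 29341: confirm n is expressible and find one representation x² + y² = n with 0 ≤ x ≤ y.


Step 1: Factor n = 29341 = 13 · 37 · 61.
Step 2: Check the mod-4 condition on each prime factor: 13 ≡ 1 (mod 4), exponent 1; 37 ≡ 1 (mod 4), exponent 1; 61 ≡ 1 (mod 4), exponent 1.
All primes ≡ 3 (mod 4) appear to even exponent (or don't appear), so by the two-squares theorem n IS expressible as a sum of two squares.
Step 3: Build a representation. Here n = 13 · 37 · 61 is a product of primes ≡ 1 (mod 4). Each prime p ≡ 1 (mod 4) is itself a sum of two squares; find a² by testing p − a² for a perfect square:
  13: 13 − 1² = 12, 13 − 2² = 9 = 3² ⇒ 13 = 2² + 3².
  37: 37 − 1² = 36 = 6² ⇒ 37 = 1² + 6².
  61: 61 − 1² = 60, 61 − 2² = 57, 61 − 3² = 52, 61 − 4² = 45, 61 − 5² = 36 = 6² ⇒ 61 = 5² + 6².
  Combine using the Brahmagupta–Fibonacci identity (a² + b²)(c² + d²) = (ac − bd)² + (ad + bc)² = (ac + bd)² + (ad − bc)²:
  13 · 37 = 481: from (2² + 3²)(1² + 6²), take (2·1 − 3·6, 2·6 + 3·1) = (2 − 18, 12 + 3) = (-16, 15); dropping signs (only squares matter) gives (16, 15); check 16² + 15² = 256 + 225 = 481 ✓.
  481 · 61 = 29341: from (16² + 15²)(5² + 6²), take (16·5 − 15·6, 16·6 + 15·5) = (80 − 90, 96 + 75) = (-10, 171); dropping signs (only squares matter) gives (10, 171); check 10² + 171² = 100 + 29241 = 29341 ✓.
Step 4: Order so x ≤ y and verify: 10² + 171² = 100 + 29241 = 29341 = n. ✓

n = 29341 = 10² + 171² (one valid representation with x ≤ y).


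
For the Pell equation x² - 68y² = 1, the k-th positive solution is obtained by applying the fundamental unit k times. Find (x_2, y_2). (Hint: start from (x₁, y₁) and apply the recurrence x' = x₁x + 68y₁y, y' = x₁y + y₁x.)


Step 1: Find the fundamental solution (x₁, y₁) of x² - 68y² = 1.
  Expand √68 as a continued fraction. a₀ = ⌊√68⌋ = 8; iterate m_{k+1} = d_k·a_k − m_k, d_{k+1} = (68 − m_{k+1}²)/d_k, a_{k+1} = ⌊(a₀ + m_{k+1})/d_{k+1}⌋ (starting m₀ = 0, d₀ = 1), with convergents p_k = a_k·p_{k-1} + p_{k-2}, q_k = a_k·q_{k-1} + q_{k-2} (p₋₁ = 1, q₋₁ = 0):
  k = 0: a₀ = 8; p₀/q₀ = 8/1; p₀² − 68·q₀² = 64 − 68 = -4.
  k = 1: m = 8, d = 4, a = ⌊(8 + 8)/4⌋ = 4; p/q = (4·8 + 1)/(4·1 + 0) = 33/4; p² − 68·q² = 1089 − 1088 = 1.
  The first convergent with p² − 68·q² = 1 gives the fundamental solution (x₁, y₁) = (33, 4).
Step 2: Apply the recurrence (x_{n+1}, y_{n+1}) = (x₁x_n + 68y₁y_n, x₁y_n + y₁x_n) repeatedly.
  From (x_1, y_1) = (33, 4): x_2 = 33·33 + 68·4·4 = 2177; y_2 = 33·4 + 4·33 = 264.
Step 3: Verify x_2² - 68·y_2² = 4739329 - 4739328 = 1 (should be 1). ✓

(x_1, y_1) = (33, 4); (x_2, y_2) = (2177, 264).


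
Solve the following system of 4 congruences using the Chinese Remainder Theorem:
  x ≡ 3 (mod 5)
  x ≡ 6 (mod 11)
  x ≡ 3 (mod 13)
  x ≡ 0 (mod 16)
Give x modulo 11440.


Product of moduli M = 5 · 11 · 13 · 16 = 11440.
Merge one congruence at a time:
  Start: x ≡ 3 (mod 5).
  Combine with x ≡ 6 (mod 11); new modulus lcm = 55.
    Write x = 3 + 5·t and substitute into x ≡ 6 (mod 11): 5·t ≡ 6 − 3 = 3 (mod 11).
    The inverse of 5 mod 11 is 9 (since 5·9 = 45 = 4·11 + 1), so t ≡ 9·3 = 27 ≡ 5 (mod 11).
    Then x = 3 + 5·5 = 28, valid modulo lcm(5, 11) = 55: x ≡ 28 (mod 55).
  Combine with x ≡ 3 (mod 13); new modulus lcm = 715.
    Write x = 28 + 55·t and substitute into x ≡ 3 (mod 13): 55·t ≡ 3 − 28 = -25 (mod 13).
    Reduce coefficients mod 13: 3·t ≡ 1 (mod 13).
    The inverse of 3 mod 13 is 9 (since 3·9 = 27 = 2·13 + 1), so t ≡ 9·1 = 9 ≡ 9 (mod 13).
    Then x = 28 + 55·9 = 523, valid modulo lcm(55, 13) = 715: x ≡ 523 (mod 715).
  Combine with x ≡ 0 (mod 16); new modulus lcm = 11440.
    Write x = 523 + 715·t and substitute into x ≡ 0 (mod 16): 715·t ≡ 0 − 523 = -523 (mod 16).
    Reduce coefficients mod 16: 11·t ≡ 5 (mod 16).
    The inverse of 11 mod 16 is 3 (since 11·3 = 33 = 2·16 + 1), so t ≡ 3·5 = 15 ≡ 15 (mod 16).
    Then x = 523 + 715·15 = 11248, valid modulo lcm(715, 16) = 11440: x ≡ 11248 (mod 11440).
Verify against each original: 11248 mod 5 = 3, 11248 mod 11 = 6, 11248 mod 13 = 3, 11248 mod 16 = 0.

x ≡ 11248 (mod 11440).


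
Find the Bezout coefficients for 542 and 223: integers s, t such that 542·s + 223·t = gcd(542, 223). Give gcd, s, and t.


Euclidean algorithm on (542, 223) — divide until remainder is 0:
  542 = 2 · 223 + 96
  223 = 2 · 96 + 31
  96 = 3 · 31 + 3
  31 = 10 · 3 + 1
  3 = 3 · 1 + 0
gcd(542, 223) = 1.
Track Bezout coefficients alongside the remainders: start with r₀ = 542 = a·1 + b·0 (s = 1, t = 0) and r₁ = 223 = a·0 + b·1 (s = 0, t = 1); each new remainder r_{k+1} = r_{k-1} − q_k·r_k inherits s_{k+1} = s_{k-1} − q_k·s_k, t_{k+1} = t_{k-1} − q_k·t_k, so r_k = a·s_k + b·t_k at every step:
  q = 2: r = 96, s = 1 − 2·0 = 1, t = 0 − 2·1 = -2  (check: 542·1 + 223·(-2) = 96)
  q = 2: r = 31, s = 0 − 2·1 = -2, t = 1 − 2·(-2) = 5  (check: 542·(-2) + 223·5 = 31)
  q = 3: r = 3, s = 1 − 3·(-2) = 7, t = -2 − 3·5 = -17  (check: 542·7 + 223·(-17) = 3)
  q = 10: r = 1, s = -2 − 10·7 = -72, t = 5 − 10·(-17) = 175  (check: 542·(-72) + 223·175 = 1)
The row with r = 1 (the gcd) gives the Bezout coefficients s = -72, t = 175.
Result: 542 · (-72) + 223 · (175) = 1.

gcd(542, 223) = 1; s = -72, t = 175 (check: 542·(-72) + 223·175 = 1).


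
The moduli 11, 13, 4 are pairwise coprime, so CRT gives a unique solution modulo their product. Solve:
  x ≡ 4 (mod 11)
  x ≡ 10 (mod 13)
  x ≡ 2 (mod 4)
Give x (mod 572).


Moduli 11, 13, 4 are pairwise coprime; by CRT there is a unique solution modulo M = 11 · 13 · 4 = 572.
Solve pairwise, accumulating the modulus:
  Start with x ≡ 4 (mod 11).
  Combine with x ≡ 10 (mod 13): since gcd(11, 13) = 1, we get a unique residue mod 143.
    Write x = 4 + 11·t and substitute into x ≡ 10 (mod 13): 11·t ≡ 10 − 4 = 6 (mod 13).
    The inverse of 11 mod 13 is 6 (since 11·6 = 66 = 5·13 + 1), so t ≡ 6·6 = 36 ≡ 10 (mod 13).
    Then x = 4 + 11·10 = 114, valid modulo lcm(11, 13) = 143: x ≡ 114 (mod 143).
  Combine with x ≡ 2 (mod 4): since gcd(143, 4) = 1, we get a unique residue mod 572.
    Write x = 114 + 143·t and substitute into x ≡ 2 (mod 4): 143·t ≡ 2 − 114 = -112 (mod 4).
    Reduce coefficients mod 4: 3·t ≡ 0 (mod 4).
    The inverse of 3 mod 4 is 3 (since 3·3 = 9 = 2·4 + 1), so t ≡ 3·0 = 0 ≡ 0 (mod 4).
    Then x = 114 + 143·0 = 114, valid modulo lcm(143, 4) = 572: x ≡ 114 (mod 572).
Verify: 114 mod 11 = 4 ✓, 114 mod 13 = 10 ✓, 114 mod 4 = 2 ✓.

x ≡ 114 (mod 572).


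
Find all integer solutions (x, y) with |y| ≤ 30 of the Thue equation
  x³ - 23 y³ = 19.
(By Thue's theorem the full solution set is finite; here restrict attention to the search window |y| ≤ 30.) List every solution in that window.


The equation is x³ - 23y³ = 19. For fixed y, x³ = 23·y³ + 19, so a solution requires the RHS to be a perfect cube.
Strategy: iterate y from -30 to 30, compute RHS = 23·y³ + 19, and check whether it is a (positive or negative) perfect cube.
Check small values of y:
  y = 0: RHS = 19 is not a perfect cube.
  y = 1: RHS = 42 is not a perfect cube.
  y = -1: RHS = -4 is not a perfect cube.
  y = 2: RHS = 203 is not a perfect cube.
  y = -2: RHS = -165 is not a perfect cube.
  y = 3: RHS = 640 is not a perfect cube.
  y = -3: RHS = -602 is not a perfect cube.
Continuing the search up to |y| = 30 finds no solutions either.
No (x, y) in the scanned range satisfies the equation.

No integer solutions with |y| ≤ 30.


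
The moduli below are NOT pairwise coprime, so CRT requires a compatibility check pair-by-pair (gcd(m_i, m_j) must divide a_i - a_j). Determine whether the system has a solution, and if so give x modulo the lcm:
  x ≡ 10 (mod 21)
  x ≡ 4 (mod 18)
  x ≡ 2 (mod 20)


Moduli 21, 18, 20 are not pairwise coprime, so CRT works modulo lcm(m_i) when all pairwise compatibility conditions hold.
Pairwise compatibility: gcd(m_i, m_j) must divide a_i - a_j for every pair.
Merge one congruence at a time:
  Start: x ≡ 10 (mod 21).
  Combine with x ≡ 4 (mod 18): gcd(21, 18) = 3; 4 - 10 = -6, which IS divisible by 3, so compatible.
    Write x = 10 + 21·t and substitute into x ≡ 4 (mod 18): 21·t ≡ 4 − 10 = -6 (mod 18).
    Divide the congruence (and modulus) by g = 3: 7·t ≡ -2 (mod 6).
    Reduce coefficients mod 6: 1·t ≡ 4 (mod 6).
    So t ≡ 4 (mod 6).
    Then x = 10 + 21·4 = 94, valid modulo lcm(21, 18) = 126: x ≡ 94 (mod 126).
  Combine with x ≡ 2 (mod 20): gcd(126, 20) = 2; 2 - 94 = -92, which IS divisible by 2, so compatible.
    Write x = 94 + 126·t and substitute into x ≡ 2 (mod 20): 126·t ≡ 2 − 94 = -92 (mod 20).
    Divide the congruence (and modulus) by g = 2: 63·t ≡ -46 (mod 10).
    Reduce coefficients mod 10: 3·t ≡ 4 (mod 10).
    The inverse of 3 mod 10 is 7 (since 3·7 = 21 = 2·10 + 1), so t ≡ 7·4 = 28 ≡ 8 (mod 10).
    Then x = 94 + 126·8 = 1102, valid modulo lcm(126, 20) = 1260: x ≡ 1102 (mod 1260).
Verify: 1102 mod 21 = 10, 1102 mod 18 = 4, 1102 mod 20 = 2.

x ≡ 1102 (mod 1260).
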